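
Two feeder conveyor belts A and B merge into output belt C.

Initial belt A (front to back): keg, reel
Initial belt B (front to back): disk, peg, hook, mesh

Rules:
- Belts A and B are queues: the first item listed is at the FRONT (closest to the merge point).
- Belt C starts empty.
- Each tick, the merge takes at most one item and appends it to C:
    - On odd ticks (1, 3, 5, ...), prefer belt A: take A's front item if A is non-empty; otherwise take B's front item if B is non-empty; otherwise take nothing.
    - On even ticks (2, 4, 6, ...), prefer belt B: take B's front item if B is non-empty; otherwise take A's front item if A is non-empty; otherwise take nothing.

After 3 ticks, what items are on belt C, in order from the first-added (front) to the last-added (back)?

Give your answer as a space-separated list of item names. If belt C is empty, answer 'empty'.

Answer: keg disk reel

Derivation:
Tick 1: prefer A, take keg from A; A=[reel] B=[disk,peg,hook,mesh] C=[keg]
Tick 2: prefer B, take disk from B; A=[reel] B=[peg,hook,mesh] C=[keg,disk]
Tick 3: prefer A, take reel from A; A=[-] B=[peg,hook,mesh] C=[keg,disk,reel]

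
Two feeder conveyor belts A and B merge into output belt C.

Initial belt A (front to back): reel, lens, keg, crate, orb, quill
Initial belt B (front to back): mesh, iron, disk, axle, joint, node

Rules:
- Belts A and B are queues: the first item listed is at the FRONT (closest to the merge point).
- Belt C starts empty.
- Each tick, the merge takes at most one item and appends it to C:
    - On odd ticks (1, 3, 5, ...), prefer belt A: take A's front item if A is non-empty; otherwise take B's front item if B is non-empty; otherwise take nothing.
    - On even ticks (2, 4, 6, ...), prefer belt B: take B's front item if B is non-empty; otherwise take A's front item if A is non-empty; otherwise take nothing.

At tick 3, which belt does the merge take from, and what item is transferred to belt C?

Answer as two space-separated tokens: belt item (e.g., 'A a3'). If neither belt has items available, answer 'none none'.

Answer: A lens

Derivation:
Tick 1: prefer A, take reel from A; A=[lens,keg,crate,orb,quill] B=[mesh,iron,disk,axle,joint,node] C=[reel]
Tick 2: prefer B, take mesh from B; A=[lens,keg,crate,orb,quill] B=[iron,disk,axle,joint,node] C=[reel,mesh]
Tick 3: prefer A, take lens from A; A=[keg,crate,orb,quill] B=[iron,disk,axle,joint,node] C=[reel,mesh,lens]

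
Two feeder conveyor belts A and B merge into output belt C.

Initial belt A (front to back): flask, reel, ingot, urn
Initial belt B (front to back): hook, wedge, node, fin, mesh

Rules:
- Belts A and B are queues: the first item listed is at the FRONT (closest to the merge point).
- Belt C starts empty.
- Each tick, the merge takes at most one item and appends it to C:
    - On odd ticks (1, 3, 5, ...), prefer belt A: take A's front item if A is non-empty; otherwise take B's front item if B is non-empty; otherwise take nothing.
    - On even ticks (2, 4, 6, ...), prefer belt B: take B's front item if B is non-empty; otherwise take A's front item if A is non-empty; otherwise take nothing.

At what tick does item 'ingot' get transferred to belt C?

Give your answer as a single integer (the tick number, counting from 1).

Tick 1: prefer A, take flask from A; A=[reel,ingot,urn] B=[hook,wedge,node,fin,mesh] C=[flask]
Tick 2: prefer B, take hook from B; A=[reel,ingot,urn] B=[wedge,node,fin,mesh] C=[flask,hook]
Tick 3: prefer A, take reel from A; A=[ingot,urn] B=[wedge,node,fin,mesh] C=[flask,hook,reel]
Tick 4: prefer B, take wedge from B; A=[ingot,urn] B=[node,fin,mesh] C=[flask,hook,reel,wedge]
Tick 5: prefer A, take ingot from A; A=[urn] B=[node,fin,mesh] C=[flask,hook,reel,wedge,ingot]

Answer: 5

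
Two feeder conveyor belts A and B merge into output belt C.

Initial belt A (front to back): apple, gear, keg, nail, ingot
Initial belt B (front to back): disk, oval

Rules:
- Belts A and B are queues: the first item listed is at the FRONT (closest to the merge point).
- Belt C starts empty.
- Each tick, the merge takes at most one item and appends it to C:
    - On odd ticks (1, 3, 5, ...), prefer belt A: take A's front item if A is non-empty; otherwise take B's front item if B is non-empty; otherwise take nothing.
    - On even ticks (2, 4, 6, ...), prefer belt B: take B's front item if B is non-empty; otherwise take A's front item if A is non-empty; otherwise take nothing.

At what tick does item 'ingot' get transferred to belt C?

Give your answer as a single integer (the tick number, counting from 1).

Answer: 7

Derivation:
Tick 1: prefer A, take apple from A; A=[gear,keg,nail,ingot] B=[disk,oval] C=[apple]
Tick 2: prefer B, take disk from B; A=[gear,keg,nail,ingot] B=[oval] C=[apple,disk]
Tick 3: prefer A, take gear from A; A=[keg,nail,ingot] B=[oval] C=[apple,disk,gear]
Tick 4: prefer B, take oval from B; A=[keg,nail,ingot] B=[-] C=[apple,disk,gear,oval]
Tick 5: prefer A, take keg from A; A=[nail,ingot] B=[-] C=[apple,disk,gear,oval,keg]
Tick 6: prefer B, take nail from A; A=[ingot] B=[-] C=[apple,disk,gear,oval,keg,nail]
Tick 7: prefer A, take ingot from A; A=[-] B=[-] C=[apple,disk,gear,oval,keg,nail,ingot]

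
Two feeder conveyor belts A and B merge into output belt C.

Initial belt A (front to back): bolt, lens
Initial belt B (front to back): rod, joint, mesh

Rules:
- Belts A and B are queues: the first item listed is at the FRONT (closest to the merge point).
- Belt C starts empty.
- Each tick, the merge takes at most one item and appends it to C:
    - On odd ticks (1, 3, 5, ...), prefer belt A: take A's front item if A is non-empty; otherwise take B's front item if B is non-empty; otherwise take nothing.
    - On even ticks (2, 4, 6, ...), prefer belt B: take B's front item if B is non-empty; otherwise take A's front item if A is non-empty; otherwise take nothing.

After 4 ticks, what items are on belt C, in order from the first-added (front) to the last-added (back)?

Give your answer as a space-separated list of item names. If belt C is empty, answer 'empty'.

Tick 1: prefer A, take bolt from A; A=[lens] B=[rod,joint,mesh] C=[bolt]
Tick 2: prefer B, take rod from B; A=[lens] B=[joint,mesh] C=[bolt,rod]
Tick 3: prefer A, take lens from A; A=[-] B=[joint,mesh] C=[bolt,rod,lens]
Tick 4: prefer B, take joint from B; A=[-] B=[mesh] C=[bolt,rod,lens,joint]

Answer: bolt rod lens joint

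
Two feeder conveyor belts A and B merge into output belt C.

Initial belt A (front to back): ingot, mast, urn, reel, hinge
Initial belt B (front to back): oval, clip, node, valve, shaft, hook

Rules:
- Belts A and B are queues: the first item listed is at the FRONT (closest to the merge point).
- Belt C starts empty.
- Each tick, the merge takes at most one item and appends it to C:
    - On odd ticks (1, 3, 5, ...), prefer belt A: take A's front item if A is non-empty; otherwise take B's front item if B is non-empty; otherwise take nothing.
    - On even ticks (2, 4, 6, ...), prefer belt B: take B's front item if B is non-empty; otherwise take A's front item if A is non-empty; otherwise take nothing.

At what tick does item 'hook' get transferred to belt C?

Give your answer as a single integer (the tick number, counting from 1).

Answer: 11

Derivation:
Tick 1: prefer A, take ingot from A; A=[mast,urn,reel,hinge] B=[oval,clip,node,valve,shaft,hook] C=[ingot]
Tick 2: prefer B, take oval from B; A=[mast,urn,reel,hinge] B=[clip,node,valve,shaft,hook] C=[ingot,oval]
Tick 3: prefer A, take mast from A; A=[urn,reel,hinge] B=[clip,node,valve,shaft,hook] C=[ingot,oval,mast]
Tick 4: prefer B, take clip from B; A=[urn,reel,hinge] B=[node,valve,shaft,hook] C=[ingot,oval,mast,clip]
Tick 5: prefer A, take urn from A; A=[reel,hinge] B=[node,valve,shaft,hook] C=[ingot,oval,mast,clip,urn]
Tick 6: prefer B, take node from B; A=[reel,hinge] B=[valve,shaft,hook] C=[ingot,oval,mast,clip,urn,node]
Tick 7: prefer A, take reel from A; A=[hinge] B=[valve,shaft,hook] C=[ingot,oval,mast,clip,urn,node,reel]
Tick 8: prefer B, take valve from B; A=[hinge] B=[shaft,hook] C=[ingot,oval,mast,clip,urn,node,reel,valve]
Tick 9: prefer A, take hinge from A; A=[-] B=[shaft,hook] C=[ingot,oval,mast,clip,urn,node,reel,valve,hinge]
Tick 10: prefer B, take shaft from B; A=[-] B=[hook] C=[ingot,oval,mast,clip,urn,node,reel,valve,hinge,shaft]
Tick 11: prefer A, take hook from B; A=[-] B=[-] C=[ingot,oval,mast,clip,urn,node,reel,valve,hinge,shaft,hook]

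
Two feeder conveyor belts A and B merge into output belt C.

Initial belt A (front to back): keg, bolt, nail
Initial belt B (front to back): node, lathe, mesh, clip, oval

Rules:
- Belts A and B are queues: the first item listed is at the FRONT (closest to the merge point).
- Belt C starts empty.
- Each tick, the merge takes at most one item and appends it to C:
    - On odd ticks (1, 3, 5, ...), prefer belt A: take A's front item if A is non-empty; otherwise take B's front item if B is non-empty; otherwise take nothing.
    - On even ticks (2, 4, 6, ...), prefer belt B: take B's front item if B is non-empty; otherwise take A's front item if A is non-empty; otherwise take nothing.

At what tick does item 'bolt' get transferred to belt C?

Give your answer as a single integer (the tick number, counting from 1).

Tick 1: prefer A, take keg from A; A=[bolt,nail] B=[node,lathe,mesh,clip,oval] C=[keg]
Tick 2: prefer B, take node from B; A=[bolt,nail] B=[lathe,mesh,clip,oval] C=[keg,node]
Tick 3: prefer A, take bolt from A; A=[nail] B=[lathe,mesh,clip,oval] C=[keg,node,bolt]

Answer: 3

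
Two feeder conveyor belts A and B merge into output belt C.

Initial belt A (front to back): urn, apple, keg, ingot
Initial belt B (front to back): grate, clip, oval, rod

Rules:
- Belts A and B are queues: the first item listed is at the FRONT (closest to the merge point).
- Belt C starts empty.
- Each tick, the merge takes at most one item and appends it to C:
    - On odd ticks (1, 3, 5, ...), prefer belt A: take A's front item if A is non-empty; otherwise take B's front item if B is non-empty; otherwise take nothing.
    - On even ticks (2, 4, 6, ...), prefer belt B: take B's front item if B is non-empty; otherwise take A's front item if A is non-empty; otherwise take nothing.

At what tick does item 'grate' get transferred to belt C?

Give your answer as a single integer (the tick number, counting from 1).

Answer: 2

Derivation:
Tick 1: prefer A, take urn from A; A=[apple,keg,ingot] B=[grate,clip,oval,rod] C=[urn]
Tick 2: prefer B, take grate from B; A=[apple,keg,ingot] B=[clip,oval,rod] C=[urn,grate]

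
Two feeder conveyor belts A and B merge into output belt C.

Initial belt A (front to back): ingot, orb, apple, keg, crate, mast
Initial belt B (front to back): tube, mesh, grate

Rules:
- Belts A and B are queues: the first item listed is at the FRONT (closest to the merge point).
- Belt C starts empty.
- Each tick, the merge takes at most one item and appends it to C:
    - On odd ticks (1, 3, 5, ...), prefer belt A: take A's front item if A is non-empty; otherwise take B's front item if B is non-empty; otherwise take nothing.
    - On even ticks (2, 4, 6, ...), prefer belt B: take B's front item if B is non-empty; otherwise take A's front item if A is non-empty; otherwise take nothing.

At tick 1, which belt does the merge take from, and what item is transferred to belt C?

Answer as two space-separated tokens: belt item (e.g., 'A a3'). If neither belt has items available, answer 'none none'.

Answer: A ingot

Derivation:
Tick 1: prefer A, take ingot from A; A=[orb,apple,keg,crate,mast] B=[tube,mesh,grate] C=[ingot]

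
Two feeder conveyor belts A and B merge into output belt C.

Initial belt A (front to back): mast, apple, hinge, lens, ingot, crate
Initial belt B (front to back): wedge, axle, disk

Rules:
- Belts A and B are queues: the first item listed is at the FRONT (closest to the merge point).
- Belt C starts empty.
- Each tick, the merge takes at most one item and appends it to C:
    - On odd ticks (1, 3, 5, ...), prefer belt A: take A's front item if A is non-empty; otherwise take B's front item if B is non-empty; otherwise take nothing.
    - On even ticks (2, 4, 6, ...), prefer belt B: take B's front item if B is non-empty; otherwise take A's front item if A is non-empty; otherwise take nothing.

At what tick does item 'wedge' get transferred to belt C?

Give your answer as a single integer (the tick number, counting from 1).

Answer: 2

Derivation:
Tick 1: prefer A, take mast from A; A=[apple,hinge,lens,ingot,crate] B=[wedge,axle,disk] C=[mast]
Tick 2: prefer B, take wedge from B; A=[apple,hinge,lens,ingot,crate] B=[axle,disk] C=[mast,wedge]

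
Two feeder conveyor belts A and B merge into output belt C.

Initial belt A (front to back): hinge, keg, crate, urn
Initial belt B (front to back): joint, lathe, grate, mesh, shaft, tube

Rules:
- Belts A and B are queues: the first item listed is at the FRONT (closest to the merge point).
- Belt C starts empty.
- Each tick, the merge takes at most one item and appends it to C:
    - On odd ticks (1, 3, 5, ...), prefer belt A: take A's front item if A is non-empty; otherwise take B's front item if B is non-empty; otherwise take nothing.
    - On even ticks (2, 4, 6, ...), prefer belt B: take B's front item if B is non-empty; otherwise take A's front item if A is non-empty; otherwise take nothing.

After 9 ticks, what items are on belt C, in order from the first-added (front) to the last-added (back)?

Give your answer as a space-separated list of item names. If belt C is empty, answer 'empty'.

Tick 1: prefer A, take hinge from A; A=[keg,crate,urn] B=[joint,lathe,grate,mesh,shaft,tube] C=[hinge]
Tick 2: prefer B, take joint from B; A=[keg,crate,urn] B=[lathe,grate,mesh,shaft,tube] C=[hinge,joint]
Tick 3: prefer A, take keg from A; A=[crate,urn] B=[lathe,grate,mesh,shaft,tube] C=[hinge,joint,keg]
Tick 4: prefer B, take lathe from B; A=[crate,urn] B=[grate,mesh,shaft,tube] C=[hinge,joint,keg,lathe]
Tick 5: prefer A, take crate from A; A=[urn] B=[grate,mesh,shaft,tube] C=[hinge,joint,keg,lathe,crate]
Tick 6: prefer B, take grate from B; A=[urn] B=[mesh,shaft,tube] C=[hinge,joint,keg,lathe,crate,grate]
Tick 7: prefer A, take urn from A; A=[-] B=[mesh,shaft,tube] C=[hinge,joint,keg,lathe,crate,grate,urn]
Tick 8: prefer B, take mesh from B; A=[-] B=[shaft,tube] C=[hinge,joint,keg,lathe,crate,grate,urn,mesh]
Tick 9: prefer A, take shaft from B; A=[-] B=[tube] C=[hinge,joint,keg,lathe,crate,grate,urn,mesh,shaft]

Answer: hinge joint keg lathe crate grate urn mesh shaft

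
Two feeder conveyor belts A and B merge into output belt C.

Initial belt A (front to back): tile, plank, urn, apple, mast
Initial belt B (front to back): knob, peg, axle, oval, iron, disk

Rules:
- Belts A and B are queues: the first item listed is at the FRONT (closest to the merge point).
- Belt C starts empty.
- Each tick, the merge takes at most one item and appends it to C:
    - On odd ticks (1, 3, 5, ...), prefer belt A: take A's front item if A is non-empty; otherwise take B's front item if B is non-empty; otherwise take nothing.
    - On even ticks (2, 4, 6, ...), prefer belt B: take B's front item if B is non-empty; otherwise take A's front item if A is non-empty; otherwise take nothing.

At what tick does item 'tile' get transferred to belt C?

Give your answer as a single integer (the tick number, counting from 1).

Tick 1: prefer A, take tile from A; A=[plank,urn,apple,mast] B=[knob,peg,axle,oval,iron,disk] C=[tile]

Answer: 1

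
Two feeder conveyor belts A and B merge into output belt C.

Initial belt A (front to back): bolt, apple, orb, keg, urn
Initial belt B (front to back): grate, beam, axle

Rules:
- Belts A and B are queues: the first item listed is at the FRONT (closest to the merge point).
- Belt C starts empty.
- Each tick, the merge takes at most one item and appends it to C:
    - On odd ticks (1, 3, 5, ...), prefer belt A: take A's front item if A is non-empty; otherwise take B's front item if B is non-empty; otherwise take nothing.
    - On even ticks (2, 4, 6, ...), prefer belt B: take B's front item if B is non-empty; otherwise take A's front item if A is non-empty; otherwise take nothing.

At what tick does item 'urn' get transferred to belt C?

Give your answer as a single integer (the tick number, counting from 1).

Tick 1: prefer A, take bolt from A; A=[apple,orb,keg,urn] B=[grate,beam,axle] C=[bolt]
Tick 2: prefer B, take grate from B; A=[apple,orb,keg,urn] B=[beam,axle] C=[bolt,grate]
Tick 3: prefer A, take apple from A; A=[orb,keg,urn] B=[beam,axle] C=[bolt,grate,apple]
Tick 4: prefer B, take beam from B; A=[orb,keg,urn] B=[axle] C=[bolt,grate,apple,beam]
Tick 5: prefer A, take orb from A; A=[keg,urn] B=[axle] C=[bolt,grate,apple,beam,orb]
Tick 6: prefer B, take axle from B; A=[keg,urn] B=[-] C=[bolt,grate,apple,beam,orb,axle]
Tick 7: prefer A, take keg from A; A=[urn] B=[-] C=[bolt,grate,apple,beam,orb,axle,keg]
Tick 8: prefer B, take urn from A; A=[-] B=[-] C=[bolt,grate,apple,beam,orb,axle,keg,urn]

Answer: 8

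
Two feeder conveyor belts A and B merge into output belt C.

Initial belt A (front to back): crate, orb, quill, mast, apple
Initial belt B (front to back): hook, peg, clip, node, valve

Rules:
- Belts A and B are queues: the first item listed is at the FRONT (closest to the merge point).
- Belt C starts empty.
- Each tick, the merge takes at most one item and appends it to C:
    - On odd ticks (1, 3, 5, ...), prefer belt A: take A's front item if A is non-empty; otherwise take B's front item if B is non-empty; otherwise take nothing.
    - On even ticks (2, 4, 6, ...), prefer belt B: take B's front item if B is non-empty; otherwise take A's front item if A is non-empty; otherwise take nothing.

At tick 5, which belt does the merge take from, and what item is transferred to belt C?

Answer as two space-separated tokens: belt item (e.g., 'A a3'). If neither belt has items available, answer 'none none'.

Answer: A quill

Derivation:
Tick 1: prefer A, take crate from A; A=[orb,quill,mast,apple] B=[hook,peg,clip,node,valve] C=[crate]
Tick 2: prefer B, take hook from B; A=[orb,quill,mast,apple] B=[peg,clip,node,valve] C=[crate,hook]
Tick 3: prefer A, take orb from A; A=[quill,mast,apple] B=[peg,clip,node,valve] C=[crate,hook,orb]
Tick 4: prefer B, take peg from B; A=[quill,mast,apple] B=[clip,node,valve] C=[crate,hook,orb,peg]
Tick 5: prefer A, take quill from A; A=[mast,apple] B=[clip,node,valve] C=[crate,hook,orb,peg,quill]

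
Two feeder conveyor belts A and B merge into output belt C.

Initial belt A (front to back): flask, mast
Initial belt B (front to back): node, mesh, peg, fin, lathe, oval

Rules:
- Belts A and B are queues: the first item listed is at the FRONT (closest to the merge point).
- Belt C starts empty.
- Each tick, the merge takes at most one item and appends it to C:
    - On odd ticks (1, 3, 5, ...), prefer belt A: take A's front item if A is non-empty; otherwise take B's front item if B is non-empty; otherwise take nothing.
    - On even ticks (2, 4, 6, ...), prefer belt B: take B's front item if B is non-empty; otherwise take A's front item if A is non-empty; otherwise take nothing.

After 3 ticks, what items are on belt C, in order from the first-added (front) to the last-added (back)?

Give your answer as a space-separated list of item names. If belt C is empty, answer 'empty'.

Tick 1: prefer A, take flask from A; A=[mast] B=[node,mesh,peg,fin,lathe,oval] C=[flask]
Tick 2: prefer B, take node from B; A=[mast] B=[mesh,peg,fin,lathe,oval] C=[flask,node]
Tick 3: prefer A, take mast from A; A=[-] B=[mesh,peg,fin,lathe,oval] C=[flask,node,mast]

Answer: flask node mast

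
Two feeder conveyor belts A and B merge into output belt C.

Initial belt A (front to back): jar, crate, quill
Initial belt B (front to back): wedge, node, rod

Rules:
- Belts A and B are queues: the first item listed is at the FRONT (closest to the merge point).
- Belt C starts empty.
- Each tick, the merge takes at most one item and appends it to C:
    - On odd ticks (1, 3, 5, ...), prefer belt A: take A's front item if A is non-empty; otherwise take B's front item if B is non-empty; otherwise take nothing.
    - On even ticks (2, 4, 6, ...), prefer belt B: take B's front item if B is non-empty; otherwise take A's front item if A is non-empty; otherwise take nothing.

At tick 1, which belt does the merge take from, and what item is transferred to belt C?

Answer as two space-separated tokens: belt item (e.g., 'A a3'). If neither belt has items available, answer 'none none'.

Answer: A jar

Derivation:
Tick 1: prefer A, take jar from A; A=[crate,quill] B=[wedge,node,rod] C=[jar]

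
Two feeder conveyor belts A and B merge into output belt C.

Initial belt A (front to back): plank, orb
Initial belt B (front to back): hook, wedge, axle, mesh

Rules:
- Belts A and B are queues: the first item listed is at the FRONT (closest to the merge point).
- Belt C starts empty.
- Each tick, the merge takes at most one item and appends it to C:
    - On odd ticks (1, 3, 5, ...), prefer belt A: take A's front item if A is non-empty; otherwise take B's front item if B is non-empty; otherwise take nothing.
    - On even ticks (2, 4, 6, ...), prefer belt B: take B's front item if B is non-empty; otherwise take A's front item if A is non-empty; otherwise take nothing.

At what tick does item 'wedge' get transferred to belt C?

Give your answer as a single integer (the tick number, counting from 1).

Answer: 4

Derivation:
Tick 1: prefer A, take plank from A; A=[orb] B=[hook,wedge,axle,mesh] C=[plank]
Tick 2: prefer B, take hook from B; A=[orb] B=[wedge,axle,mesh] C=[plank,hook]
Tick 3: prefer A, take orb from A; A=[-] B=[wedge,axle,mesh] C=[plank,hook,orb]
Tick 4: prefer B, take wedge from B; A=[-] B=[axle,mesh] C=[plank,hook,orb,wedge]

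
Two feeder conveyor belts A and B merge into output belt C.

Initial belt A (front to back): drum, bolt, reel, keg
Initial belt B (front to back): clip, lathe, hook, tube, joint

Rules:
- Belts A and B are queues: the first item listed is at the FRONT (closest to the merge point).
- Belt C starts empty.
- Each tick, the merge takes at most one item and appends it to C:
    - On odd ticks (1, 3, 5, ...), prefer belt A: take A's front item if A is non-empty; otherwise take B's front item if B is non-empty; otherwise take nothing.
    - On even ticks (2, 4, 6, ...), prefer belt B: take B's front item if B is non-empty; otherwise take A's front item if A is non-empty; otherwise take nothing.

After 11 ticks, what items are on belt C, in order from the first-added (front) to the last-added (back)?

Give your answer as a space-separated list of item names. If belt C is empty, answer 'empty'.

Answer: drum clip bolt lathe reel hook keg tube joint

Derivation:
Tick 1: prefer A, take drum from A; A=[bolt,reel,keg] B=[clip,lathe,hook,tube,joint] C=[drum]
Tick 2: prefer B, take clip from B; A=[bolt,reel,keg] B=[lathe,hook,tube,joint] C=[drum,clip]
Tick 3: prefer A, take bolt from A; A=[reel,keg] B=[lathe,hook,tube,joint] C=[drum,clip,bolt]
Tick 4: prefer B, take lathe from B; A=[reel,keg] B=[hook,tube,joint] C=[drum,clip,bolt,lathe]
Tick 5: prefer A, take reel from A; A=[keg] B=[hook,tube,joint] C=[drum,clip,bolt,lathe,reel]
Tick 6: prefer B, take hook from B; A=[keg] B=[tube,joint] C=[drum,clip,bolt,lathe,reel,hook]
Tick 7: prefer A, take keg from A; A=[-] B=[tube,joint] C=[drum,clip,bolt,lathe,reel,hook,keg]
Tick 8: prefer B, take tube from B; A=[-] B=[joint] C=[drum,clip,bolt,lathe,reel,hook,keg,tube]
Tick 9: prefer A, take joint from B; A=[-] B=[-] C=[drum,clip,bolt,lathe,reel,hook,keg,tube,joint]
Tick 10: prefer B, both empty, nothing taken; A=[-] B=[-] C=[drum,clip,bolt,lathe,reel,hook,keg,tube,joint]
Tick 11: prefer A, both empty, nothing taken; A=[-] B=[-] C=[drum,clip,bolt,lathe,reel,hook,keg,tube,joint]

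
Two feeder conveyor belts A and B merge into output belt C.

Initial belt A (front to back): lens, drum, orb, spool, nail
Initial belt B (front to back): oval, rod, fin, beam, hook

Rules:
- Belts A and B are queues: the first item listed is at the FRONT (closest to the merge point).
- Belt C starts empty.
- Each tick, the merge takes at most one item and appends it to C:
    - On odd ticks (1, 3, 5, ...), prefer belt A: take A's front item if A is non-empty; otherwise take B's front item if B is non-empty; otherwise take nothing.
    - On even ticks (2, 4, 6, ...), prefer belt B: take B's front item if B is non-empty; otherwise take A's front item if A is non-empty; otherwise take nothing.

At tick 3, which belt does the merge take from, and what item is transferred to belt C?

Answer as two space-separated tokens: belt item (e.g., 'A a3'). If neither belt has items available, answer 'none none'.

Answer: A drum

Derivation:
Tick 1: prefer A, take lens from A; A=[drum,orb,spool,nail] B=[oval,rod,fin,beam,hook] C=[lens]
Tick 2: prefer B, take oval from B; A=[drum,orb,spool,nail] B=[rod,fin,beam,hook] C=[lens,oval]
Tick 3: prefer A, take drum from A; A=[orb,spool,nail] B=[rod,fin,beam,hook] C=[lens,oval,drum]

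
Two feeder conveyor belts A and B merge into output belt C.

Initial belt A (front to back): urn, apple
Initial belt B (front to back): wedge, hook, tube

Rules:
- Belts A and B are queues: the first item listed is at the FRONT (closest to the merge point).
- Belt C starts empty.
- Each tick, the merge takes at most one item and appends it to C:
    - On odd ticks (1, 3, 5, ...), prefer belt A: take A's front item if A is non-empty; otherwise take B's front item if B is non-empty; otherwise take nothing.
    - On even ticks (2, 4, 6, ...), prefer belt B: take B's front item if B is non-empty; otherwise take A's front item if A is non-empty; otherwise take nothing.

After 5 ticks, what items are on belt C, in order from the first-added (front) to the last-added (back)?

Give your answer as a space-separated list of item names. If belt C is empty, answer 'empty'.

Tick 1: prefer A, take urn from A; A=[apple] B=[wedge,hook,tube] C=[urn]
Tick 2: prefer B, take wedge from B; A=[apple] B=[hook,tube] C=[urn,wedge]
Tick 3: prefer A, take apple from A; A=[-] B=[hook,tube] C=[urn,wedge,apple]
Tick 4: prefer B, take hook from B; A=[-] B=[tube] C=[urn,wedge,apple,hook]
Tick 5: prefer A, take tube from B; A=[-] B=[-] C=[urn,wedge,apple,hook,tube]

Answer: urn wedge apple hook tube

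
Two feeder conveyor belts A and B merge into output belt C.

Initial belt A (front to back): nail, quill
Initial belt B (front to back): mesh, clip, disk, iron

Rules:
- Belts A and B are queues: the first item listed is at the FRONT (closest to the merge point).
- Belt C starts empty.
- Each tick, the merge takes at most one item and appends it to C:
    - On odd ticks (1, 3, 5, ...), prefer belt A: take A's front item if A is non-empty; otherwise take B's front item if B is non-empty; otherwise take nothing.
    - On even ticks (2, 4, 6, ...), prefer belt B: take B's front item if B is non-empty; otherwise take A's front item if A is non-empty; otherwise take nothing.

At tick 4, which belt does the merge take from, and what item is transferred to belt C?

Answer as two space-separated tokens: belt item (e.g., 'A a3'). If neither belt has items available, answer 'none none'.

Answer: B clip

Derivation:
Tick 1: prefer A, take nail from A; A=[quill] B=[mesh,clip,disk,iron] C=[nail]
Tick 2: prefer B, take mesh from B; A=[quill] B=[clip,disk,iron] C=[nail,mesh]
Tick 3: prefer A, take quill from A; A=[-] B=[clip,disk,iron] C=[nail,mesh,quill]
Tick 4: prefer B, take clip from B; A=[-] B=[disk,iron] C=[nail,mesh,quill,clip]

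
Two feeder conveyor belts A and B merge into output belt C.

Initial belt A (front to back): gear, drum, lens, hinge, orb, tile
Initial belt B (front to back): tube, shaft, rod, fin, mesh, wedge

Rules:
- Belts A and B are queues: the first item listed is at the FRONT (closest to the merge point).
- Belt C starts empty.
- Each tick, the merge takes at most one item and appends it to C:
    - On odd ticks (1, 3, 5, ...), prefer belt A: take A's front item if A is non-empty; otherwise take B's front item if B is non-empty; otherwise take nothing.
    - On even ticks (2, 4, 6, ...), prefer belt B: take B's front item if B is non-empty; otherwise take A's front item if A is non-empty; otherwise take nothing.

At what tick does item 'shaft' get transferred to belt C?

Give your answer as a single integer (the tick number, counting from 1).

Tick 1: prefer A, take gear from A; A=[drum,lens,hinge,orb,tile] B=[tube,shaft,rod,fin,mesh,wedge] C=[gear]
Tick 2: prefer B, take tube from B; A=[drum,lens,hinge,orb,tile] B=[shaft,rod,fin,mesh,wedge] C=[gear,tube]
Tick 3: prefer A, take drum from A; A=[lens,hinge,orb,tile] B=[shaft,rod,fin,mesh,wedge] C=[gear,tube,drum]
Tick 4: prefer B, take shaft from B; A=[lens,hinge,orb,tile] B=[rod,fin,mesh,wedge] C=[gear,tube,drum,shaft]

Answer: 4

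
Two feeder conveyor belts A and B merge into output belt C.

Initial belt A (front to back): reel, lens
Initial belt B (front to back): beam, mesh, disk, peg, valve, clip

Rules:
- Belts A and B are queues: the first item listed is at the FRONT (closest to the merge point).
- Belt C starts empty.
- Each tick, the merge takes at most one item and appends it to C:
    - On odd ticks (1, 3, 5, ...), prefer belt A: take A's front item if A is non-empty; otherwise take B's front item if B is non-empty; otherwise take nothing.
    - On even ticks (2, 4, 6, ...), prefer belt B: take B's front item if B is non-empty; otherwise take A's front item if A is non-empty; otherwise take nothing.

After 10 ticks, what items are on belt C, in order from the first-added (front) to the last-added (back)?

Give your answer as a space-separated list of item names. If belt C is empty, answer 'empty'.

Tick 1: prefer A, take reel from A; A=[lens] B=[beam,mesh,disk,peg,valve,clip] C=[reel]
Tick 2: prefer B, take beam from B; A=[lens] B=[mesh,disk,peg,valve,clip] C=[reel,beam]
Tick 3: prefer A, take lens from A; A=[-] B=[mesh,disk,peg,valve,clip] C=[reel,beam,lens]
Tick 4: prefer B, take mesh from B; A=[-] B=[disk,peg,valve,clip] C=[reel,beam,lens,mesh]
Tick 5: prefer A, take disk from B; A=[-] B=[peg,valve,clip] C=[reel,beam,lens,mesh,disk]
Tick 6: prefer B, take peg from B; A=[-] B=[valve,clip] C=[reel,beam,lens,mesh,disk,peg]
Tick 7: prefer A, take valve from B; A=[-] B=[clip] C=[reel,beam,lens,mesh,disk,peg,valve]
Tick 8: prefer B, take clip from B; A=[-] B=[-] C=[reel,beam,lens,mesh,disk,peg,valve,clip]
Tick 9: prefer A, both empty, nothing taken; A=[-] B=[-] C=[reel,beam,lens,mesh,disk,peg,valve,clip]
Tick 10: prefer B, both empty, nothing taken; A=[-] B=[-] C=[reel,beam,lens,mesh,disk,peg,valve,clip]

Answer: reel beam lens mesh disk peg valve clip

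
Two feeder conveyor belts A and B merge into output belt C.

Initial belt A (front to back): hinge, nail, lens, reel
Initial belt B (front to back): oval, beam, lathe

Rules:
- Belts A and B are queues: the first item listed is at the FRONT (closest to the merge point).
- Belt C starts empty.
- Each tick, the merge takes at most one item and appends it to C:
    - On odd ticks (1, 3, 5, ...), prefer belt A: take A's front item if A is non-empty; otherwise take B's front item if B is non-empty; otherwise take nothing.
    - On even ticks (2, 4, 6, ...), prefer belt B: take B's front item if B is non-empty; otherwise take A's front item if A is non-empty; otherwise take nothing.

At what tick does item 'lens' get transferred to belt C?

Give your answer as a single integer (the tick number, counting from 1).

Tick 1: prefer A, take hinge from A; A=[nail,lens,reel] B=[oval,beam,lathe] C=[hinge]
Tick 2: prefer B, take oval from B; A=[nail,lens,reel] B=[beam,lathe] C=[hinge,oval]
Tick 3: prefer A, take nail from A; A=[lens,reel] B=[beam,lathe] C=[hinge,oval,nail]
Tick 4: prefer B, take beam from B; A=[lens,reel] B=[lathe] C=[hinge,oval,nail,beam]
Tick 5: prefer A, take lens from A; A=[reel] B=[lathe] C=[hinge,oval,nail,beam,lens]

Answer: 5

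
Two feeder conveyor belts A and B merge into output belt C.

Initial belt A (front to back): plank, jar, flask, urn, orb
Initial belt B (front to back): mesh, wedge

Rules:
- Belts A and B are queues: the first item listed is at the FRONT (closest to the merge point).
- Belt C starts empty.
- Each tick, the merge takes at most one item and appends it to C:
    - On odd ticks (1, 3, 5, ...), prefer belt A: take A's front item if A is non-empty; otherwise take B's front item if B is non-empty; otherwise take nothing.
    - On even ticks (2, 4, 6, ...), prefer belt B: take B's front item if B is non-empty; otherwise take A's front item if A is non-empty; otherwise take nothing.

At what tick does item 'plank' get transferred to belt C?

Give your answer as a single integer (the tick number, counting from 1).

Answer: 1

Derivation:
Tick 1: prefer A, take plank from A; A=[jar,flask,urn,orb] B=[mesh,wedge] C=[plank]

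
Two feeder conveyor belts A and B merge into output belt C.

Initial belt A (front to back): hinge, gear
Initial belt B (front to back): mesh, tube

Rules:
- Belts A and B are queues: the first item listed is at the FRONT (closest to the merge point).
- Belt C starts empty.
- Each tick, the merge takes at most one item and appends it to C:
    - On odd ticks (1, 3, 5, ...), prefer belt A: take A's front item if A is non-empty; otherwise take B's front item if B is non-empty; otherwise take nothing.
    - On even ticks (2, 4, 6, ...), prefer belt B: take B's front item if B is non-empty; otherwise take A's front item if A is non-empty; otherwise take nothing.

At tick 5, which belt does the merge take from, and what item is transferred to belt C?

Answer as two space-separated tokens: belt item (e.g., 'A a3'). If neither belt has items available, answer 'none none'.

Answer: none none

Derivation:
Tick 1: prefer A, take hinge from A; A=[gear] B=[mesh,tube] C=[hinge]
Tick 2: prefer B, take mesh from B; A=[gear] B=[tube] C=[hinge,mesh]
Tick 3: prefer A, take gear from A; A=[-] B=[tube] C=[hinge,mesh,gear]
Tick 4: prefer B, take tube from B; A=[-] B=[-] C=[hinge,mesh,gear,tube]
Tick 5: prefer A, both empty, nothing taken; A=[-] B=[-] C=[hinge,mesh,gear,tube]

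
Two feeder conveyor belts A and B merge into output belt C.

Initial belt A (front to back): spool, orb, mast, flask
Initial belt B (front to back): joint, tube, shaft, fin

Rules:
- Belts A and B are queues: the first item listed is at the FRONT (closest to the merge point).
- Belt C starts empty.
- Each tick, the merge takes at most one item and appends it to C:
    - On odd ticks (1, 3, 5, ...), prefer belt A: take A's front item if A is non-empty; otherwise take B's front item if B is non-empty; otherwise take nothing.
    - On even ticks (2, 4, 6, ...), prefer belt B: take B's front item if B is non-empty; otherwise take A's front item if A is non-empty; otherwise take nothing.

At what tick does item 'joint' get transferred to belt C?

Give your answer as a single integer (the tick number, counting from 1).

Tick 1: prefer A, take spool from A; A=[orb,mast,flask] B=[joint,tube,shaft,fin] C=[spool]
Tick 2: prefer B, take joint from B; A=[orb,mast,flask] B=[tube,shaft,fin] C=[spool,joint]

Answer: 2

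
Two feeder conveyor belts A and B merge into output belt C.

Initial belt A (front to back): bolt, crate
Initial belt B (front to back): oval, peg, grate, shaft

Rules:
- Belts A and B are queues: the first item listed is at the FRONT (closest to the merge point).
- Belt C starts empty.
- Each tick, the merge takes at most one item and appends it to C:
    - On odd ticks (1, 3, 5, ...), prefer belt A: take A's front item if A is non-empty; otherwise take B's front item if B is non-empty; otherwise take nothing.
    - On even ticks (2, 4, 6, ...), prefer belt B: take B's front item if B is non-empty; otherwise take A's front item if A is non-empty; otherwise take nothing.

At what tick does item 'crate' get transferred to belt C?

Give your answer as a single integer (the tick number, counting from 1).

Answer: 3

Derivation:
Tick 1: prefer A, take bolt from A; A=[crate] B=[oval,peg,grate,shaft] C=[bolt]
Tick 2: prefer B, take oval from B; A=[crate] B=[peg,grate,shaft] C=[bolt,oval]
Tick 3: prefer A, take crate from A; A=[-] B=[peg,grate,shaft] C=[bolt,oval,crate]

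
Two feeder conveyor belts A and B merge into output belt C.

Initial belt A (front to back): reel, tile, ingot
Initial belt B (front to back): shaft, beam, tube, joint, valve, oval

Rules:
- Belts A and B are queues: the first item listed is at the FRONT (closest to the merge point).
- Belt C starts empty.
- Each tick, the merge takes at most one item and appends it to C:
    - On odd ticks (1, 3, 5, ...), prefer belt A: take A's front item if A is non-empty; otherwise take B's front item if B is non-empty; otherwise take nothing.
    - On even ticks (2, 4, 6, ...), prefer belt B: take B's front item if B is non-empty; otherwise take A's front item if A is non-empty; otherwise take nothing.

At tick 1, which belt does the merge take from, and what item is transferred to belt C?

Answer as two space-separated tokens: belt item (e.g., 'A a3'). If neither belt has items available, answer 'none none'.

Tick 1: prefer A, take reel from A; A=[tile,ingot] B=[shaft,beam,tube,joint,valve,oval] C=[reel]

Answer: A reel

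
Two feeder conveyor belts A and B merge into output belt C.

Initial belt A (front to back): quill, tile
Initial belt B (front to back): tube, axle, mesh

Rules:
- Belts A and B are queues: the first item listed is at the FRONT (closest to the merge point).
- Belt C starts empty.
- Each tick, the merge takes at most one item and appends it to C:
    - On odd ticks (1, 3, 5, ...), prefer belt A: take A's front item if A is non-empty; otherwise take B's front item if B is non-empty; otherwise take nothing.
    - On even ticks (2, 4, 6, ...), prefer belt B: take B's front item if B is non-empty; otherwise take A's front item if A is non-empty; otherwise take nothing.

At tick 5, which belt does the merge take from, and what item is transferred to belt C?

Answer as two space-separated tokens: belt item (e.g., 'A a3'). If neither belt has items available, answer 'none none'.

Tick 1: prefer A, take quill from A; A=[tile] B=[tube,axle,mesh] C=[quill]
Tick 2: prefer B, take tube from B; A=[tile] B=[axle,mesh] C=[quill,tube]
Tick 3: prefer A, take tile from A; A=[-] B=[axle,mesh] C=[quill,tube,tile]
Tick 4: prefer B, take axle from B; A=[-] B=[mesh] C=[quill,tube,tile,axle]
Tick 5: prefer A, take mesh from B; A=[-] B=[-] C=[quill,tube,tile,axle,mesh]

Answer: B mesh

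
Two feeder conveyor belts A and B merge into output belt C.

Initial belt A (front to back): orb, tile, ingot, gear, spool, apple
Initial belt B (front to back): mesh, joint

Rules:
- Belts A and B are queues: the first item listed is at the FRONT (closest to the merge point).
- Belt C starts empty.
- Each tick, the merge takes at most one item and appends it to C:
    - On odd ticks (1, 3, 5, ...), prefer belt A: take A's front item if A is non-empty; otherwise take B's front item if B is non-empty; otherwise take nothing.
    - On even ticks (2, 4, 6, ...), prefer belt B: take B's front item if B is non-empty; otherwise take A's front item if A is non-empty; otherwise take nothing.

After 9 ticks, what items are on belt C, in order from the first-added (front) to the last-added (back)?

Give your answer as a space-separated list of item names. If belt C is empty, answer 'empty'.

Answer: orb mesh tile joint ingot gear spool apple

Derivation:
Tick 1: prefer A, take orb from A; A=[tile,ingot,gear,spool,apple] B=[mesh,joint] C=[orb]
Tick 2: prefer B, take mesh from B; A=[tile,ingot,gear,spool,apple] B=[joint] C=[orb,mesh]
Tick 3: prefer A, take tile from A; A=[ingot,gear,spool,apple] B=[joint] C=[orb,mesh,tile]
Tick 4: prefer B, take joint from B; A=[ingot,gear,spool,apple] B=[-] C=[orb,mesh,tile,joint]
Tick 5: prefer A, take ingot from A; A=[gear,spool,apple] B=[-] C=[orb,mesh,tile,joint,ingot]
Tick 6: prefer B, take gear from A; A=[spool,apple] B=[-] C=[orb,mesh,tile,joint,ingot,gear]
Tick 7: prefer A, take spool from A; A=[apple] B=[-] C=[orb,mesh,tile,joint,ingot,gear,spool]
Tick 8: prefer B, take apple from A; A=[-] B=[-] C=[orb,mesh,tile,joint,ingot,gear,spool,apple]
Tick 9: prefer A, both empty, nothing taken; A=[-] B=[-] C=[orb,mesh,tile,joint,ingot,gear,spool,apple]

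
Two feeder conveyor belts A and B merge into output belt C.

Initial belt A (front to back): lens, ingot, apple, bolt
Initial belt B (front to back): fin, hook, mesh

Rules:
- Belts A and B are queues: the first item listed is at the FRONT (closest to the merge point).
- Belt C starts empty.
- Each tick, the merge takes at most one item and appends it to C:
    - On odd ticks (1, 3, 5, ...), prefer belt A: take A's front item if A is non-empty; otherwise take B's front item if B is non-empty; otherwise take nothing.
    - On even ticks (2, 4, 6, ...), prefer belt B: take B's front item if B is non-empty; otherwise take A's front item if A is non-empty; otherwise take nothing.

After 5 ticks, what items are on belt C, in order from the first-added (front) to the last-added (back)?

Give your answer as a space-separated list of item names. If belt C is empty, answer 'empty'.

Tick 1: prefer A, take lens from A; A=[ingot,apple,bolt] B=[fin,hook,mesh] C=[lens]
Tick 2: prefer B, take fin from B; A=[ingot,apple,bolt] B=[hook,mesh] C=[lens,fin]
Tick 3: prefer A, take ingot from A; A=[apple,bolt] B=[hook,mesh] C=[lens,fin,ingot]
Tick 4: prefer B, take hook from B; A=[apple,bolt] B=[mesh] C=[lens,fin,ingot,hook]
Tick 5: prefer A, take apple from A; A=[bolt] B=[mesh] C=[lens,fin,ingot,hook,apple]

Answer: lens fin ingot hook apple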